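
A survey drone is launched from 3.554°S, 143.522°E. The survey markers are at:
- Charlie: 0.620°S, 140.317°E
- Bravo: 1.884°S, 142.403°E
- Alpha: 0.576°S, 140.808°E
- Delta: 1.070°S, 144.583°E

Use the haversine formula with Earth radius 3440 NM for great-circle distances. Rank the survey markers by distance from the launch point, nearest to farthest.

Distances from the launch point:
Bravo 1.884°S, 142.403°E: 120.6 NM
Delta 1.070°S, 144.583°E: 162.2 NM
Alpha 0.576°S, 140.808°E: 241.8 NM
Charlie 0.620°S, 140.317°E: 260.8 NM

Bravo, Delta, Alpha, Charlie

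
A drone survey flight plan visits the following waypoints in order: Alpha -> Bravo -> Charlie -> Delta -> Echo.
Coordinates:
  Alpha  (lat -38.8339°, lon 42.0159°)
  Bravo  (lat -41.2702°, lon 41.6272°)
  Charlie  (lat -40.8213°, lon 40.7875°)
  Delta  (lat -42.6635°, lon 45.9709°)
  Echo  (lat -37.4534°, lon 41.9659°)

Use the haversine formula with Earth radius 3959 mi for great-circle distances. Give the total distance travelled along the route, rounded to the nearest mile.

Leg distances:
Alpha→Bravo: 169.6 mi  (cumulative 169.6 mi)
Bravo→Charlie: 53.6 mi  (cumulative 223.2 mi)
Charlie→Delta: 295.9 mi  (cumulative 519.2 mi)
Delta→Echo: 417.6 mi  (cumulative 936.7 mi)
Total route length ≈ 937 mi.

937 mi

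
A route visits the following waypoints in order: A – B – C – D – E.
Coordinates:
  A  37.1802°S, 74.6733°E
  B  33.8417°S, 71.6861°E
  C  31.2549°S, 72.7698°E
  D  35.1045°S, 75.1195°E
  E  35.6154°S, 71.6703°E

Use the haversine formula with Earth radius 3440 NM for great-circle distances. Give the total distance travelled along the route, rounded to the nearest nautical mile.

844 NM

Leg distances:
A→B: 247.9 NM  (cumulative 247.9 NM)
B→C: 164.7 NM  (cumulative 412.6 NM)
C→D: 259.5 NM  (cumulative 672.2 NM)
D→E: 171.6 NM  (cumulative 843.8 NM)
Total route length ≈ 844 NM.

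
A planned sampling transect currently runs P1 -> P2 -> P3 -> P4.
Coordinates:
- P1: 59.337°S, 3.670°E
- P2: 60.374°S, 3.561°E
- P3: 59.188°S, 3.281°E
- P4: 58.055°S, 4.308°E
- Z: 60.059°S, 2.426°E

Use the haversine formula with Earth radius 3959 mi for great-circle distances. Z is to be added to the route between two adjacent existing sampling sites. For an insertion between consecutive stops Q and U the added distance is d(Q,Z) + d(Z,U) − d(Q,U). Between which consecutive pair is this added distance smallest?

between P2 and P3

Added distance for inserting Z between each consecutive pair:
P1–P2: 39.0 mi
P2–P3: 29.3 mi
P3–P4: 134.4 mi
Smallest added distance is 29.3 mi, inserting between P2 and P3.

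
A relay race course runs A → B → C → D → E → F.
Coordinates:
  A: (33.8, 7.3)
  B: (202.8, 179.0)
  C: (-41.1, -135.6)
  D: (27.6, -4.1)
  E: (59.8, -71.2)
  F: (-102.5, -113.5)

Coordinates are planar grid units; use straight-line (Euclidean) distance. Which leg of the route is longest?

B–C

Leg distances:
A→B: 240.9
B→C: 398.1
C→D: 148.4
D→E: 74.4
E→F: 167.7
The longest leg is B–C at 398.1.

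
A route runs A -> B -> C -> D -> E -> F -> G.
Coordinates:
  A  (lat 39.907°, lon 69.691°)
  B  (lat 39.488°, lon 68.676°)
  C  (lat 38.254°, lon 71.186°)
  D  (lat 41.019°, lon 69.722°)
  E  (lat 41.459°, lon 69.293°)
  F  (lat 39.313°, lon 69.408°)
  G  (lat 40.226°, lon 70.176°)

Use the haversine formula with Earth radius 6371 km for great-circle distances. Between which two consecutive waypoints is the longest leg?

Leg distances:
A→B: 98.5 km
B→C: 257.0 km
C→D: 332.0 km
D→E: 60.7 km
E→F: 238.8 km
F→G: 120.9 km
The longest leg is C–D at 332.0 km.

C–D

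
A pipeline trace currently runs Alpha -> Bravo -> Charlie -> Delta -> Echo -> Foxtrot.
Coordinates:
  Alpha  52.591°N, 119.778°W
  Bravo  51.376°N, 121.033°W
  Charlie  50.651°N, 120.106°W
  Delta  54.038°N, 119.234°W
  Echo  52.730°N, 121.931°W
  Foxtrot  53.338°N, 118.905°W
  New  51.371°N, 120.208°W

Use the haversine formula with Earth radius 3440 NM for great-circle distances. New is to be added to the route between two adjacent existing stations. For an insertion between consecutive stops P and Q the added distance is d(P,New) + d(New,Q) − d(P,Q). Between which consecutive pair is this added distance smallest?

Added distance for inserting New between each consecutive pair:
Alpha–Bravo: 19.4 NM
Bravo–Charlie: 18.5 NM
Charlie–Delta: 1.5 NM
Delta–Echo: 143.0 NM
Echo–Foxtrot: 115.7 NM
Smallest added distance is 1.5 NM, inserting between Charlie and Delta.

between Charlie and Delta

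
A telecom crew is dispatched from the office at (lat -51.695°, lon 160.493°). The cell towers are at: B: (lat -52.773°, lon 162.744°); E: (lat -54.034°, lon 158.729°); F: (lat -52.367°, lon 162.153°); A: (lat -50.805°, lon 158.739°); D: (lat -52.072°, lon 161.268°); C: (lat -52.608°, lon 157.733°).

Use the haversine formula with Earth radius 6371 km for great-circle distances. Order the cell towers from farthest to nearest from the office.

E, C, B, A, F, D

Distance from the office at (lat -51.695°, lon 160.493°) to each:
E (lat -54.034°, lon 158.729°): 285.8 km
C (lat -52.608°, lon 157.733°): 213.9 km
B (lat -52.773°, lon 162.744°): 194.6 km
A (lat -50.805°, lon 158.739°): 157.1 km
F (lat -52.367°, lon 162.153°): 135.9 km
D (lat -52.072°, lon 161.268°): 67.7 km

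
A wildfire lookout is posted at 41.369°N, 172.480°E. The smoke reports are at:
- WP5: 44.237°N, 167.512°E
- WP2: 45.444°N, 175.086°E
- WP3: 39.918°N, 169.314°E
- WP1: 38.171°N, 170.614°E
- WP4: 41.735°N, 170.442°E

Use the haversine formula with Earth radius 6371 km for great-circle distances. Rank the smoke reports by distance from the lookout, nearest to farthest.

WP4, WP3, WP1, WP2, WP5

Computing each great-circle distance from 41.369°N, 172.480°E:
WP4 41.735°N, 170.442°E: 174.4 km
WP3 39.918°N, 169.314°E: 312.0 km
WP1 38.171°N, 170.614°E: 389.7 km
WP2 45.444°N, 175.086°E: 499.6 km
WP5 44.237°N, 167.512°E: 515.6 km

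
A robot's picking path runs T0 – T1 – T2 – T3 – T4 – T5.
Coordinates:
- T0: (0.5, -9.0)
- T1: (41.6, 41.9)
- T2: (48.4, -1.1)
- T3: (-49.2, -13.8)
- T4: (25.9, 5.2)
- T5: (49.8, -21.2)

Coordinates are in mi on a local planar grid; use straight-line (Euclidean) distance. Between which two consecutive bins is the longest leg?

T2–T3

Leg distances:
T0→T1: 65.4 mi
T1→T2: 43.5 mi
T2→T3: 98.4 mi
T3→T4: 77.5 mi
T4→T5: 35.6 mi
The longest leg is T2–T3 at 98.4 mi.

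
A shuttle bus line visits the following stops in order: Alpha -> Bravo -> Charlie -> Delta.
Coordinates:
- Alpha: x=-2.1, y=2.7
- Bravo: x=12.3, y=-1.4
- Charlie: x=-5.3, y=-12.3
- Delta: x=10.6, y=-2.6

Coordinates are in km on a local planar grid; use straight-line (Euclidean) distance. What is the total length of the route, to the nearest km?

54 km

Leg distances:
Alpha→Bravo: 15.0 km  (cumulative 15.0 km)
Bravo→Charlie: 20.7 km  (cumulative 35.7 km)
Charlie→Delta: 18.6 km  (cumulative 54.3 km)
Total route length ≈ 54 km.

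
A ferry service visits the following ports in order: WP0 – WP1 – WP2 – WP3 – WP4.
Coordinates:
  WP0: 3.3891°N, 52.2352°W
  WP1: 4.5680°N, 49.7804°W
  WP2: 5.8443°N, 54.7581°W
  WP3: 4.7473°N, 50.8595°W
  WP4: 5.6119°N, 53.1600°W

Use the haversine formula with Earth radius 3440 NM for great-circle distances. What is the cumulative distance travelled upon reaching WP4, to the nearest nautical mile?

860 NM

Leg distances:
WP0→WP1: 163.2 NM  (cumulative 163.2 NM)
WP1→WP2: 307.3 NM  (cumulative 470.5 NM)
WP2→WP3: 242.2 NM  (cumulative 712.7 NM)
WP3→WP4: 147.0 NM  (cumulative 859.7 NM)
Cumulative distance at WP4 ≈ 860 NM.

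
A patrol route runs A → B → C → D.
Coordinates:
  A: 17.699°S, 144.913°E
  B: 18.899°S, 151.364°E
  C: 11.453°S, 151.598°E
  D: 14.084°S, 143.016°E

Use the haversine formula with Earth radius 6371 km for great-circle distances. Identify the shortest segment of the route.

A–B

Leg distances:
A→B: 693.9 km
B→C: 828.3 km
C→D: 975.4 km
The shortest leg is A–B at 693.9 km.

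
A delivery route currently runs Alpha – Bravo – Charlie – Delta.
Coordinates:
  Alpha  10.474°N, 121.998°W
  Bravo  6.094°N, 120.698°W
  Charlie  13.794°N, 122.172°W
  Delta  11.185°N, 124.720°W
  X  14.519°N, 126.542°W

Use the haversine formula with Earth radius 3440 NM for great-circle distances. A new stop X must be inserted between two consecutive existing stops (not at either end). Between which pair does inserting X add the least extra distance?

Added distance for inserting X between each consecutive pair:
Alpha–Bravo: 698.5 NM
Bravo–Charlie: 399.9 NM
Charlie–Delta: 268.5 NM
Smallest added distance is 268.5 NM, inserting between Charlie and Delta.

between Charlie and Delta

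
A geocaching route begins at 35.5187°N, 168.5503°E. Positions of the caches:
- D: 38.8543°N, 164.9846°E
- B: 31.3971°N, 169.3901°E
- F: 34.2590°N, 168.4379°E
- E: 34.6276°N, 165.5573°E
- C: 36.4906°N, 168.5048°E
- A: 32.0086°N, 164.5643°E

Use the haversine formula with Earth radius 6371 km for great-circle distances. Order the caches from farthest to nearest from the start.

Distances from the start:
A 32.0086°N, 164.5643°E: 536.6 km
D 38.8543°N, 164.9846°E: 487.1 km
B 31.3971°N, 169.3901°E: 464.9 km
E 34.6276°N, 165.5573°E: 289.8 km
F 34.2590°N, 168.4379°E: 140.4 km
C 36.4906°N, 168.5048°E: 108.1 km

A, D, B, E, F, C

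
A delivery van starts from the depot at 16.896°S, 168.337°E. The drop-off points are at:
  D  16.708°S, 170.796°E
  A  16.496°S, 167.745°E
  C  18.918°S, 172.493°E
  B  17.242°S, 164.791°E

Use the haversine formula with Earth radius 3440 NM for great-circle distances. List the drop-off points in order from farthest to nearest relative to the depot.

Distance from the depot at 16.896°S, 168.337°E to each:
C 18.918°S, 172.493°E: 266.7 NM
B 17.242°S, 164.791°E: 204.6 NM
D 16.708°S, 170.796°E: 141.8 NM
A 16.496°S, 167.745°E: 41.7 NM

C, B, D, A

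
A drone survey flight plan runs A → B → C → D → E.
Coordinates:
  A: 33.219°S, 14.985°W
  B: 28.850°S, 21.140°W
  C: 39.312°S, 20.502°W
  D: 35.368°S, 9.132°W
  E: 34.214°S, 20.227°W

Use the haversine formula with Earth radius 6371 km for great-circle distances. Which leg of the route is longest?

B–C

Leg distances:
A→B: 761.2 km
B→C: 1164.8 km
C→D: 1095.6 km
D→E: 1020.7 km
The longest leg is B–C at 1164.8 km.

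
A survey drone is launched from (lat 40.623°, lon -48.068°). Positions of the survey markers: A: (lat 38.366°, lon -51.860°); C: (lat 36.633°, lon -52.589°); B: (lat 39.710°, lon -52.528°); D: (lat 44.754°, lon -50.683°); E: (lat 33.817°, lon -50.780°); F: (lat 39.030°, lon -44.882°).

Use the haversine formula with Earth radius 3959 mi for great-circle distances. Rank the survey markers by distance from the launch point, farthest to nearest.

Computing each great-circle distance from (lat 40.623°, lon -48.068°):
E (lat 33.817°, lon -50.780°): 493.3 mi
C (lat 36.633°, lon -52.589°): 368.1 mi
D (lat 44.754°, lon -50.683°): 314.8 mi
A (lat 38.366°, lon -51.860°): 255.3 mi
B (lat 39.710°, lon -52.528°): 243.8 mi
F (lat 39.030°, lon -44.882°): 201.7 mi

E, C, D, A, B, F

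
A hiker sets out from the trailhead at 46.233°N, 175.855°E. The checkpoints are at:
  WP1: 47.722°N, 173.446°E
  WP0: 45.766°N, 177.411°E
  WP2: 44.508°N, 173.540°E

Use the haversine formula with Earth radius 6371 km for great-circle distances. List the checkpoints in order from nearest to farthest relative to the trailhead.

WP0, WP1, WP2

Distances from the trailhead:
WP0 45.766°N, 177.411°E: 130.9 km
WP1 47.722°N, 173.446°E: 246.6 km
WP2 44.508°N, 173.540°E: 263.6 km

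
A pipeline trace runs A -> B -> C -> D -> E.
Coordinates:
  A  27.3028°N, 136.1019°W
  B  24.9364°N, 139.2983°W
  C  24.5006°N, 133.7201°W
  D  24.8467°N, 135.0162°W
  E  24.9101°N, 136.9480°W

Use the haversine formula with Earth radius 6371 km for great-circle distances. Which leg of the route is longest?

Leg distances:
A→B: 413.6 km
B→C: 565.5 km
C→D: 136.5 km
D→E: 195.0 km
The longest leg is B–C at 565.5 km.

B–C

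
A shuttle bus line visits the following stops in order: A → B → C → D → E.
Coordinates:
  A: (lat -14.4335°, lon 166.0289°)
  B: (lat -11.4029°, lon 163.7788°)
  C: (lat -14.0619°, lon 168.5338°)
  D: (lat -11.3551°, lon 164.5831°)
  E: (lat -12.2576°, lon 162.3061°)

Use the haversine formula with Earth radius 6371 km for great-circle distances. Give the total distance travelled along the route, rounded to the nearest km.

1801 km

Leg distances:
A→B: 416.0 km  (cumulative 416.0 km)
B→C: 594.4 km  (cumulative 1010.4 km)
C→D: 523.6 km  (cumulative 1534.0 km)
D→E: 267.4 km  (cumulative 1801.4 km)
Total route length ≈ 1801 km.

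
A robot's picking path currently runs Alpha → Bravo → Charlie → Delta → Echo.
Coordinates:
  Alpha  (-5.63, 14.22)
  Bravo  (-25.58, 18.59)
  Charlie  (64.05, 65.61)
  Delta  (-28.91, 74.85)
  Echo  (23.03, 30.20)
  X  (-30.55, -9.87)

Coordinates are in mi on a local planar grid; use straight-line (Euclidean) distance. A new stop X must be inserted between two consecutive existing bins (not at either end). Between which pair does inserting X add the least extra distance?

between Alpha and Bravo

Added distance for inserting X between each consecutive pair:
Alpha–Bravo: 43.1 mi
Bravo–Charlie: 48.7 mi
Charlie–Delta: 112.3 mi
Delta–Echo: 83.1 mi
Smallest added distance is 43.1 mi, inserting between Alpha and Bravo.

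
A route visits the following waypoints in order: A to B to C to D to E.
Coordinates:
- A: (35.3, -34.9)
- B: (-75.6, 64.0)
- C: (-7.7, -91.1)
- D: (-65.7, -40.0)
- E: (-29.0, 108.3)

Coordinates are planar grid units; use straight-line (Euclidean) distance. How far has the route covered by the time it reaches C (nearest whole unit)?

318

Leg distances:
A→B: 148.6  (cumulative 148.6)
B→C: 169.3  (cumulative 317.9)
Cumulative distance at C ≈ 318.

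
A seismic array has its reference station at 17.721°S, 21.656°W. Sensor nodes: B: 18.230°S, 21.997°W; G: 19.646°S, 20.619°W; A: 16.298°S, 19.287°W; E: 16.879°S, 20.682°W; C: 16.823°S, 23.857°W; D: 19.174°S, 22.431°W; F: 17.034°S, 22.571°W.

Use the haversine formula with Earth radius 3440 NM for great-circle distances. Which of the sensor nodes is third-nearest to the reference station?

Distance to each, sorted:
B: 36.2 NM
F: 66.7 NM
E: 75.3 NM
D: 97.8 NM
G: 129.8 NM
C: 137.2 NM
A: 160.6 NM
The third-nearest is E at 75.3 NM.

E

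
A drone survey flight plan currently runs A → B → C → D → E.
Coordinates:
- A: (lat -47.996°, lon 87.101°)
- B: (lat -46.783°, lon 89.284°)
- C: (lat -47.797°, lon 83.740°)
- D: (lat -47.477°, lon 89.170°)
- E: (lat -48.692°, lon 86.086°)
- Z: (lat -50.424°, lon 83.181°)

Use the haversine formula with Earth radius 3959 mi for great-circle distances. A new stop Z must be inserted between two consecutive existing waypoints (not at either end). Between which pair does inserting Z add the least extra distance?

between C and D

Added distance for inserting Z between each consecutive pair:
A–B: 487.0 mi
B–C: 289.6 mi
C–D: 269.0 mi
D–E: 351.0 mi
Smallest added distance is 269.0 mi, inserting between C and D.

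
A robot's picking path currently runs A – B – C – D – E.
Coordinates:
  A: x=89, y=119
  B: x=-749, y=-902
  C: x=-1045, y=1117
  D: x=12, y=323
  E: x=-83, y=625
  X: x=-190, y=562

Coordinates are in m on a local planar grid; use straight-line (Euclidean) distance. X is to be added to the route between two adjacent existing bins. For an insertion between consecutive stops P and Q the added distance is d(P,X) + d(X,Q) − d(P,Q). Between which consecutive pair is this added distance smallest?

Added distance for inserting X between each consecutive pair:
A–B: 769.8 m
B–C: 545.8 m
C–D: 10.3 m
D–E: 120.5 m
Smallest added distance is 10.3 m, inserting between C and D.

between C and D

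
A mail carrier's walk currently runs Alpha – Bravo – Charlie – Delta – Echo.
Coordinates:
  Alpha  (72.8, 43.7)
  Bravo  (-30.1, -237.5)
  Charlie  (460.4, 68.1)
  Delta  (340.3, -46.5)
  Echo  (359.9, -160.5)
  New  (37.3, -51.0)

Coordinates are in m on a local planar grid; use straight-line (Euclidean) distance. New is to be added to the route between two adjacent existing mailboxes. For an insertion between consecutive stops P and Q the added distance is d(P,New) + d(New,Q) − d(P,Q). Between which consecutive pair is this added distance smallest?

between Alpha and Bravo

Added distance for inserting New between each consecutive pair:
Alpha–Bravo: 0.0 m
Bravo–Charlie: 59.9 m
Charlie–Delta: 576.6 m
Delta–Echo: 528.0 m
Smallest added distance is 0.0 m, inserting between Alpha and Bravo.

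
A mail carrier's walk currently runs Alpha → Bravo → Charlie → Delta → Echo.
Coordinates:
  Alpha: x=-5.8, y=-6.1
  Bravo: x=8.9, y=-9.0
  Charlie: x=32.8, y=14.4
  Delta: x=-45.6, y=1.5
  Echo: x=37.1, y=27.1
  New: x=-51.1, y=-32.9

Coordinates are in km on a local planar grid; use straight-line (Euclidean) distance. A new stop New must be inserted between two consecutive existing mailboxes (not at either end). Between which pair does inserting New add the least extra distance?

between Charlie and Delta

Added distance for inserting New between each consecutive pair:
Alpha–Bravo: 102.2 km
Bravo–Charlie: 127.5 km
Charlie–Delta: 51.7 km
Delta–Echo: 54.9 km
Smallest added distance is 51.7 km, inserting between Charlie and Delta.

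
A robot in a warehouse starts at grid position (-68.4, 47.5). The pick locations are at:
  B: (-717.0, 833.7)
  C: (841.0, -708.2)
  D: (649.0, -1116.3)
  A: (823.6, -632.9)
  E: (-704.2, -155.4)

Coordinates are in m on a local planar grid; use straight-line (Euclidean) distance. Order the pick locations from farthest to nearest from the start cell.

Distance from the start cell at (-68.4, 47.5) to each:
D (649.0, -1116.3): 1367.1 m
C (841.0, -708.2): 1182.4 m
A (823.6, -632.9): 1121.9 m
B (-717.0, 833.7): 1019.2 m
E (-704.2, -155.4): 667.4 m

D, C, A, B, E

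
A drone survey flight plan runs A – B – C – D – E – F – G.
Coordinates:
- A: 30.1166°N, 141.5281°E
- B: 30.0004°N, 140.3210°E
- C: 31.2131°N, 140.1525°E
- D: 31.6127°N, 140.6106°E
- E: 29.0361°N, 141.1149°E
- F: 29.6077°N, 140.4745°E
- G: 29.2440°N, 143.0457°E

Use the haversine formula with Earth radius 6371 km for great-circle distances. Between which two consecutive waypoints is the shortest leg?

C–D

Leg distances:
A→B: 116.9 km
B→C: 135.8 km
C→D: 62.2 km
D→E: 290.6 km
E→F: 88.9 km
F→G: 252.3 km
The shortest leg is C–D at 62.2 km.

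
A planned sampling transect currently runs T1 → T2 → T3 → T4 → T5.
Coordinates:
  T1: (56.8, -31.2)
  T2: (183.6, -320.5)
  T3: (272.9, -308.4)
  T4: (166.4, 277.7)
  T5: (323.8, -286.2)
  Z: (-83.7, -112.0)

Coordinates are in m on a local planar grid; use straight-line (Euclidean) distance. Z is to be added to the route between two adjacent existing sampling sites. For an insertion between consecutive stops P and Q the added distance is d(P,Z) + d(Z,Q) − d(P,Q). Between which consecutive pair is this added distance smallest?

Added distance for inserting Z between each consecutive pair:
T1–T2: 185.2 m
T2–T3: 656.0 m
T3–T4: 274.5 m
T4–T5: 320.8 m
Smallest added distance is 185.2 m, inserting between T1 and T2.

between T1 and T2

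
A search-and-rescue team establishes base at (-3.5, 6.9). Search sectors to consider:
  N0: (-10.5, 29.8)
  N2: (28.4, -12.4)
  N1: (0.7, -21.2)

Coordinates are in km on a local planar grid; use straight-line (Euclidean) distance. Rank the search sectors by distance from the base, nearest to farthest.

N0, N1, N2

Distances from the base:
N0 (-10.5, 29.8): 23.9 km
N1 (0.7, -21.2): 28.4 km
N2 (28.4, -12.4): 37.3 km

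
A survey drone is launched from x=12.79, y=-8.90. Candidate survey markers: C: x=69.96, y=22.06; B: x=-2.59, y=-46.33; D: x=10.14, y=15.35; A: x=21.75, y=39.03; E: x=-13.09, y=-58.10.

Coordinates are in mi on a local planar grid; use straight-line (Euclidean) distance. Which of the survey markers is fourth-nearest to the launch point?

E

Distance to each, sorted:
D: 24.4 mi
B: 40.5 mi
A: 48.8 mi
E: 55.6 mi
C: 65.0 mi
The fourth-nearest is E at 55.6 mi.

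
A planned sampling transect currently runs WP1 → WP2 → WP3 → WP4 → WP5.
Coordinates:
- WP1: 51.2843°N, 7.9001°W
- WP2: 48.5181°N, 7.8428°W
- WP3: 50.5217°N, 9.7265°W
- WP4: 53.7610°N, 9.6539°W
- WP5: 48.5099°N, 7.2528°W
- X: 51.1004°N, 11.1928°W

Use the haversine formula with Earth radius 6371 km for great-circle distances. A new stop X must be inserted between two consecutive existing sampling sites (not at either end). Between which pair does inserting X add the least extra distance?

between WP3 and WP4

Added distance for inserting X between each consecutive pair:
WP1–WP2: 297.1 km
WP2–WP3: 234.9 km
WP3–WP4: 74.9 km
WP4–WP5: 109.8 km
Smallest added distance is 74.9 km, inserting between WP3 and WP4.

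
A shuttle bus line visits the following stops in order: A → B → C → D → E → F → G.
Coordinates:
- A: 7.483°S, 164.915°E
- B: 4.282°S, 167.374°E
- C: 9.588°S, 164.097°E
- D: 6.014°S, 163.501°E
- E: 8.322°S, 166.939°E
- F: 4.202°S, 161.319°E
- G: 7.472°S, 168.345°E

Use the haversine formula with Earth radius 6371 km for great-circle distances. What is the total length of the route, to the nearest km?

3630 km

Leg distances:
A→B: 447.9 km  (cumulative 447.9 km)
B→C: 692.0 km  (cumulative 1139.9 km)
C→D: 402.8 km  (cumulative 1542.7 km)
D→E: 457.9 km  (cumulative 2000.7 km)
E→F: 771.7 km  (cumulative 2772.4 km)
F→G: 858.0 km  (cumulative 3630.3 km)
Total route length ≈ 3630 km.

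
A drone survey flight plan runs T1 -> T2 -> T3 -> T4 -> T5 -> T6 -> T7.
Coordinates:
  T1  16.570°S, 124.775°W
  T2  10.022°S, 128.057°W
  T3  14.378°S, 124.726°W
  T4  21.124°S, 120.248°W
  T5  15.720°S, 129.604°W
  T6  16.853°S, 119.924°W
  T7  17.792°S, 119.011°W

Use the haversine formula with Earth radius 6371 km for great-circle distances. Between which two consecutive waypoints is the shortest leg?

Leg distances:
T1→T2: 810.0 km
T2→T3: 604.6 km
T3→T4: 887.3 km
T4→T5: 1155.0 km
T5→T6: 1040.7 km
T6→T7: 142.5 km
The shortest leg is T6–T7 at 142.5 km.

T6–T7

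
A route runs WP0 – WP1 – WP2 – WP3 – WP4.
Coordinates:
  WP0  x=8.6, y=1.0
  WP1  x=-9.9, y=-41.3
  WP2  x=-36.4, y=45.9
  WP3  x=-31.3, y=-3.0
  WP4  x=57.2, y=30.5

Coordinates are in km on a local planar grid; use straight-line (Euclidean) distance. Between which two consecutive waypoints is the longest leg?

WP3–WP4

Leg distances:
WP0→WP1: 46.2 km
WP1→WP2: 91.1 km
WP2→WP3: 49.2 km
WP3→WP4: 94.6 km
The longest leg is WP3–WP4 at 94.6 km.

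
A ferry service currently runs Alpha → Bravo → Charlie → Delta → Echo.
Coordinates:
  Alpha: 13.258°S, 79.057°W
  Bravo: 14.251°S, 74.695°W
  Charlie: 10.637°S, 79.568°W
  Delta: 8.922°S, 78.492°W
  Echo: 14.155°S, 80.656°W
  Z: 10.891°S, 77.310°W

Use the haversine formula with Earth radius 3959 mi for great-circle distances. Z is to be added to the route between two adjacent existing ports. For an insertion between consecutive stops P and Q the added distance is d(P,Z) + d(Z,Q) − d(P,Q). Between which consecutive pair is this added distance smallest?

Added distance for inserting Z between each consecutive pair:
Alpha–Bravo: 192.5 mi
Bravo–Charlie: 33.0 mi
Charlie–Delta: 173.0 mi
Delta–Echo: 87.0 mi
Smallest added distance is 33.0 mi, inserting between Bravo and Charlie.

between Bravo and Charlie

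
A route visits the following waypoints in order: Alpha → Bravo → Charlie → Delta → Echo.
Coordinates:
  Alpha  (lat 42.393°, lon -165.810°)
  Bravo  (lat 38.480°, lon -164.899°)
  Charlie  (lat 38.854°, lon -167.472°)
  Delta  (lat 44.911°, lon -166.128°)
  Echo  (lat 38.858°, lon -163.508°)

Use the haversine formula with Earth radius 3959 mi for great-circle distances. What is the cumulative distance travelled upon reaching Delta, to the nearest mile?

840 mi

Leg distances:
Alpha→Bravo: 274.6 mi  (cumulative 274.6 mi)
Bravo→Charlie: 141.2 mi  (cumulative 415.8 mi)
Charlie→Delta: 424.2 mi  (cumulative 840.0 mi)
Cumulative distance at Delta ≈ 840 mi.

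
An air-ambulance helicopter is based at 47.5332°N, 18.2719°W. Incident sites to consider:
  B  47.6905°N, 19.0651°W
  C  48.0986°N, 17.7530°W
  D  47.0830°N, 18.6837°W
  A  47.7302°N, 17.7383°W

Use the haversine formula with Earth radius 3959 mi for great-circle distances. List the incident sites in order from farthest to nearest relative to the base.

Distances from the base:
C 48.0986°N, 17.7530°W: 45.9 mi
B 47.6905°N, 19.0651°W: 38.5 mi
D 47.0830°N, 18.6837°W: 36.6 mi
A 47.7302°N, 17.7383°W: 28.3 mi

C, B, D, A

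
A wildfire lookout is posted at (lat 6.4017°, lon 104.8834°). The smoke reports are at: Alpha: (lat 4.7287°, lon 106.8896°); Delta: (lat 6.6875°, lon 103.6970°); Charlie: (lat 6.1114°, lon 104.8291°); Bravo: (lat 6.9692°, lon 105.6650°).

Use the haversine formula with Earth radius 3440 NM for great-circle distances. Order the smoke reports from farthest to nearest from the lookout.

Alpha, Delta, Bravo, Charlie

Distances from the lookout:
Alpha (lat 4.7287°, lon 106.8896°): 156.4 NM
Delta (lat 6.6875°, lon 103.6970°): 72.8 NM
Bravo (lat 6.9692°, lon 105.6650°): 57.7 NM
Charlie (lat 6.1114°, lon 104.8291°): 17.7 NM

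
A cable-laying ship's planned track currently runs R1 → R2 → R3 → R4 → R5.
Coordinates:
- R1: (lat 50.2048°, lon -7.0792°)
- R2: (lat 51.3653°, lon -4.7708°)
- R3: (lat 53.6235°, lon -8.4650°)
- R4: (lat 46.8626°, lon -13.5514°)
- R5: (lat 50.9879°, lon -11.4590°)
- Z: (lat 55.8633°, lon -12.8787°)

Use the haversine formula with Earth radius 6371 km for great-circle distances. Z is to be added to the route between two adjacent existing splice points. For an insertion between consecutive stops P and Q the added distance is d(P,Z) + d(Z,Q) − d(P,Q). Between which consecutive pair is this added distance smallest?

between R3 and R4

Added distance for inserting Z between each consecutive pair:
R1–R2: 1262.6 km
R2–R3: 754.1 km
R3–R4: 545.2 km
R4–R5: 1068.6 km
Smallest added distance is 545.2 km, inserting between R3 and R4.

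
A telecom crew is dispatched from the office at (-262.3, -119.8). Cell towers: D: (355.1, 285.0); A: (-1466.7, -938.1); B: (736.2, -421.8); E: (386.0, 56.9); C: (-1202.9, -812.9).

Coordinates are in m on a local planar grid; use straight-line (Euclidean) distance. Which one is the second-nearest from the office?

D

Distance to each, sorted:
E: 671.9 m
D: 738.3 m
B: 1043.2 m
C: 1168.4 m
A: 1456.1 m
The second-nearest is D at 738.3 m.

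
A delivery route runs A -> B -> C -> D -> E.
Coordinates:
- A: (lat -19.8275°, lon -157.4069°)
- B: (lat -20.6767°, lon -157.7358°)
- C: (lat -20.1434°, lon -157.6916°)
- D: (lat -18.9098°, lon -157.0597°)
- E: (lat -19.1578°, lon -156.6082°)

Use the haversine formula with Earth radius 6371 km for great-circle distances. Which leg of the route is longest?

C–D

Leg distances:
A→B: 100.5 km
B→C: 59.5 km
C→D: 152.3 km
D→E: 54.9 km
The longest leg is C–D at 152.3 km.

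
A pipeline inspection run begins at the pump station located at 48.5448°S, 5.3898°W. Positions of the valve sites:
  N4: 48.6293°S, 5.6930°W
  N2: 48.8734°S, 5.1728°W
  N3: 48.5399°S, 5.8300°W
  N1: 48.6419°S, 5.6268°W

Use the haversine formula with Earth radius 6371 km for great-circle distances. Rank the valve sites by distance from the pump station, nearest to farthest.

Computing each great-circle distance from 48.5448°S, 5.3898°W:
N1 48.6419°S, 5.6268°W: 20.5 km
N4 48.6293°S, 5.6930°W: 24.2 km
N3 48.5399°S, 5.8300°W: 32.4 km
N2 48.8734°S, 5.1728°W: 39.9 km

N1, N4, N3, N2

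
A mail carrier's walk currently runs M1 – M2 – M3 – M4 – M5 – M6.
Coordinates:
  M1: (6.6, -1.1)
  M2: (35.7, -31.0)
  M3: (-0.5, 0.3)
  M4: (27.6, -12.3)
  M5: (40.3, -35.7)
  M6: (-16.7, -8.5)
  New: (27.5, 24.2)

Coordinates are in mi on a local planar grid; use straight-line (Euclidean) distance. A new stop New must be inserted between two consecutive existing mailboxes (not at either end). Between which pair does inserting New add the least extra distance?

Added distance for inserting New between each consecutive pair:
M1–M2: 46.9 mi
M2–M3: 44.8 mi
M3–M4: 42.5 mi
M4–M5: 71.1 mi
M5–M6: 53.1 mi
Smallest added distance is 42.5 mi, inserting between M3 and M4.

between M3 and M4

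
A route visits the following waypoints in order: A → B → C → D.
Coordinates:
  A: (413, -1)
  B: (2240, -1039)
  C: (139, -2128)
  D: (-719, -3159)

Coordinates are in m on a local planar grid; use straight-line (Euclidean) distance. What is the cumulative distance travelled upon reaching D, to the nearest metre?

Leg distances:
A→B: 2101.3 m  (cumulative 2101.3 m)
B→C: 2366.5 m  (cumulative 4467.7 m)
C→D: 1341.3 m  (cumulative 5809.1 m)
Cumulative distance at D ≈ 5809 m.

5809 m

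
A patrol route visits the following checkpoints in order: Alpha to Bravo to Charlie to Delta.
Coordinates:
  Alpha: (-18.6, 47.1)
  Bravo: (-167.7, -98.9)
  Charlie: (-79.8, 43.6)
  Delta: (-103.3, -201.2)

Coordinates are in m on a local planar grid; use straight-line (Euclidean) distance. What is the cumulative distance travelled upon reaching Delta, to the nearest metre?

622 m

Leg distances:
Alpha→Bravo: 208.7 m  (cumulative 208.7 m)
Bravo→Charlie: 167.4 m  (cumulative 376.1 m)
Charlie→Delta: 245.9 m  (cumulative 622.0 m)
Cumulative distance at Delta ≈ 622 m.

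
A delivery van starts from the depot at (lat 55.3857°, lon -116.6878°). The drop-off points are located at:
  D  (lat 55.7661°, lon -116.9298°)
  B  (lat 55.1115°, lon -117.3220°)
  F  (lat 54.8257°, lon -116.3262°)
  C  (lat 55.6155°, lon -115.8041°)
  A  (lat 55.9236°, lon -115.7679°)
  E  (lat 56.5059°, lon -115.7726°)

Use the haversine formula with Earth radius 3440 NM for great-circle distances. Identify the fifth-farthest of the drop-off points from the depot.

Distance to each, sorted:
E: 74.0 NM
A: 44.9 NM
F: 35.8 NM
C: 33.1 NM
B: 27.2 NM
D: 24.3 NM
The fifth-farthest is B at 27.2 NM.

B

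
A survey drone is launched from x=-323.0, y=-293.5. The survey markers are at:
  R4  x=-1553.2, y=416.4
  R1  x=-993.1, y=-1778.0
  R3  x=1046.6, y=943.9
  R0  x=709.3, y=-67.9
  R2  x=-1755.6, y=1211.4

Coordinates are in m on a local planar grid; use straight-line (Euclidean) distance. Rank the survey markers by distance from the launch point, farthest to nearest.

Distance from the launch point at x=-323.0, y=-293.5 to each:
R2 x=-1755.6, y=1211.4: 2077.8 m
R3 x=1046.6, y=943.9: 1845.8 m
R1 x=-993.1, y=-1778.0: 1628.7 m
R4 x=-1553.2, y=416.4: 1420.3 m
R0 x=709.3, y=-67.9: 1056.7 m

R2, R3, R1, R4, R0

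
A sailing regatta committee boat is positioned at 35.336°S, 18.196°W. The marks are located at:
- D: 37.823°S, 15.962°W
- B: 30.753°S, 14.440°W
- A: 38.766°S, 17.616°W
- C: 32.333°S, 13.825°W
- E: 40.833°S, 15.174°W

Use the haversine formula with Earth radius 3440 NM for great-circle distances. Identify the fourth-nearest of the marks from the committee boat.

B

Distances from the committee boat (35.336°S, 18.196°W):
D: 184.1 NM
A: 207.8 NM
C: 282.8 NM
B: 333.8 NM
E: 359.5 NM
The fourth-nearest is B at 333.8 NM.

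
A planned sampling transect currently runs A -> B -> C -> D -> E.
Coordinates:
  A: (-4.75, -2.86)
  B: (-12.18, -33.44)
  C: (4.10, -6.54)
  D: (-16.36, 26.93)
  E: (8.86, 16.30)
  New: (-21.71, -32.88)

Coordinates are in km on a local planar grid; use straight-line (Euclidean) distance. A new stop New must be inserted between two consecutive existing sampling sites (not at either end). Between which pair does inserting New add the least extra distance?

Added distance for inserting New between each consecutive pair:
A–B: 12.6 km
B–C: 15.0 km
C–D: 57.7 km
D–E: 90.6 km
Smallest added distance is 12.6 km, inserting between A and B.

between A and B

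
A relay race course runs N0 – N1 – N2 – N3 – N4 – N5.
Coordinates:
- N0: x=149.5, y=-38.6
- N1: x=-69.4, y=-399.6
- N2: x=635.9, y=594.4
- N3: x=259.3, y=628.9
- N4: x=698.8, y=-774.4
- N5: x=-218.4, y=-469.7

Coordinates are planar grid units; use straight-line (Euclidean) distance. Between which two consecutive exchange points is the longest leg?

N3–N4

Leg distances:
N0→N1: 422.2
N1→N2: 1218.8
N2→N3: 378.2
N3→N4: 1470.5
N4→N5: 966.5
The longest leg is N3–N4 at 1470.5.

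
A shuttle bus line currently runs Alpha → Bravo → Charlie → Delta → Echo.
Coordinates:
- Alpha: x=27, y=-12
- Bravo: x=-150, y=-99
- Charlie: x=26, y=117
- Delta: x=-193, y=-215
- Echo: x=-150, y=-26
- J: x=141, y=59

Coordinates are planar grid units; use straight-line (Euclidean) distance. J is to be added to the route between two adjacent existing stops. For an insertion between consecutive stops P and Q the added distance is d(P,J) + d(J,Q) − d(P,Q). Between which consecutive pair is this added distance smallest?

between Charlie and Delta

Added distance for inserting J between each consecutive pair:
Alpha–Bravo: 268.2
Bravo–Charlie: 181.3
Charlie–Delta: 163.1
Delta–Echo: 541.3
Smallest added distance is 163.1, inserting between Charlie and Delta.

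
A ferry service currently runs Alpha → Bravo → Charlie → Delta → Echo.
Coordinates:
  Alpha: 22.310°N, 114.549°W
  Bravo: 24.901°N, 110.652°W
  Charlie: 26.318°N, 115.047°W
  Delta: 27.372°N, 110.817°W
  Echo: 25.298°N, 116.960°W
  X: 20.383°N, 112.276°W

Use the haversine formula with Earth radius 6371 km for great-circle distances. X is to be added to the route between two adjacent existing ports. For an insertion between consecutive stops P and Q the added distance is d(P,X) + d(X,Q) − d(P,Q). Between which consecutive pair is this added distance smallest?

between Alpha and Bravo

Added distance for inserting X between each consecutive pair:
Alpha–Bravo: 357.1 km
Bravo–Charlie: 779.2 km
Charlie–Delta: 1073.4 km
Delta–Echo: 864.3 km
Smallest added distance is 357.1 km, inserting between Alpha and Bravo.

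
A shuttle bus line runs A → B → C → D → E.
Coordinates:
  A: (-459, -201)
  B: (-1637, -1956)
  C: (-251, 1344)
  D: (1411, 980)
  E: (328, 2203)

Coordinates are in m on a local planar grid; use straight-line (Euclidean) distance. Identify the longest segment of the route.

B–C

Leg distances:
A→B: 2113.7 m
B→C: 3579.2 m
C→D: 1701.4 m
D→E: 1633.6 m
The longest leg is B–C at 3579.2 m.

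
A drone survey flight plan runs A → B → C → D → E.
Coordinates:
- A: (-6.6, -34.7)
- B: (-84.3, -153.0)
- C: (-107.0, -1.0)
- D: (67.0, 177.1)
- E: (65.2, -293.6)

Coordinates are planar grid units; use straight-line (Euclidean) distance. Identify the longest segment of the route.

Leg distances:
A→B: 141.5
B→C: 153.7
C→D: 249.0
D→E: 470.7
The longest leg is D–E at 470.7.

D–E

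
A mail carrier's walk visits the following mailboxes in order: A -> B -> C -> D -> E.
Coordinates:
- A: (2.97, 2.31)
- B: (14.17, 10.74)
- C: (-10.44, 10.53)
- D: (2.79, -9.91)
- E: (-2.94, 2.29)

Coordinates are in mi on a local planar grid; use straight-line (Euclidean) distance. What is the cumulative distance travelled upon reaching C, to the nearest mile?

Leg distances:
A→B: 14.0 mi  (cumulative 14.0 mi)
B→C: 24.6 mi  (cumulative 38.6 mi)
Cumulative distance at C ≈ 39 mi.

39 mi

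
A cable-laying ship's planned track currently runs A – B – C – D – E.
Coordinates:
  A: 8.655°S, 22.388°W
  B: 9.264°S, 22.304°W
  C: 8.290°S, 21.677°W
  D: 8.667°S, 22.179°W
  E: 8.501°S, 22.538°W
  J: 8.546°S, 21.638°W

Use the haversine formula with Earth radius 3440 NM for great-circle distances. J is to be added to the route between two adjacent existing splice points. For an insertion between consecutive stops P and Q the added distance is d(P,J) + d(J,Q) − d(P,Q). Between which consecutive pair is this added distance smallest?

Added distance for inserting J between each consecutive pair:
A–B: 66.6 NM
B–C: 4.7 NM
C–D: 11.0 NM
D–E: 62.9 NM
Smallest added distance is 4.7 NM, inserting between B and C.

between B and C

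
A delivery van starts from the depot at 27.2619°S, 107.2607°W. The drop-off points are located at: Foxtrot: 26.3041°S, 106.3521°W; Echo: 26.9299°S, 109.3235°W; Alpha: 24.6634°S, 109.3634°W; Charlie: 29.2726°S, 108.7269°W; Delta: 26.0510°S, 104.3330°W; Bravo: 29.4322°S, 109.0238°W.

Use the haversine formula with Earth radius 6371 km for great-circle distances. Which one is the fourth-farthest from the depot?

Charlie

Distances from the depot (27.2619°S, 107.2607°W):
Alpha: 357.3 km
Delta: 320.6 km
Bravo: 296.6 km
Charlie: 265.7 km
Echo: 207.5 km
Foxtrot: 139.6 km
The fourth-farthest is Charlie at 265.7 km.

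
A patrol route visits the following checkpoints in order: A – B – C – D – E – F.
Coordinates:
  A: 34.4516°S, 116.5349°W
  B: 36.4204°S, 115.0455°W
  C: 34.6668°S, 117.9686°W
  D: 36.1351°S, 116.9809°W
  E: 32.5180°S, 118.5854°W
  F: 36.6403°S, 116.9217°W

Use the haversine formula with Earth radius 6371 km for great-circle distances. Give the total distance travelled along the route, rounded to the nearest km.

1683 km

Leg distances:
A→B: 257.2 km  (cumulative 257.2 km)
B→C: 328.6 km  (cumulative 585.7 km)
C→D: 186.2 km  (cumulative 771.9 km)
D→E: 428.3 km  (cumulative 1200.2 km)
E→F: 483.0 km  (cumulative 1683.2 km)
Total route length ≈ 1683 km.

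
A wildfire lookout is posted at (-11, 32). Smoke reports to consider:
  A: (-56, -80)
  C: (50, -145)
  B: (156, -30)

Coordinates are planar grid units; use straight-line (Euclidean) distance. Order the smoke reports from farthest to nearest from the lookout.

Distance from the lookout at (-11, 32) to each:
C (50, -145): 187.2
B (156, -30): 178.1
A (-56, -80): 120.7

C, B, A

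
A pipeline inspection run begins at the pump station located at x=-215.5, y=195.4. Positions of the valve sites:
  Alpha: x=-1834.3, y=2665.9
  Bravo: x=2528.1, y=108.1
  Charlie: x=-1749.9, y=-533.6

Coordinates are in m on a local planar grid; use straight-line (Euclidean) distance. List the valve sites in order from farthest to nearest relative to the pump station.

Alpha, Bravo, Charlie

Computing each straight-line distance from x=-215.5, y=195.4:
Alpha x=-1834.3, y=2665.9: 2953.6 m
Bravo x=2528.1, y=108.1: 2745.0 m
Charlie x=-1749.9, y=-533.6: 1698.8 m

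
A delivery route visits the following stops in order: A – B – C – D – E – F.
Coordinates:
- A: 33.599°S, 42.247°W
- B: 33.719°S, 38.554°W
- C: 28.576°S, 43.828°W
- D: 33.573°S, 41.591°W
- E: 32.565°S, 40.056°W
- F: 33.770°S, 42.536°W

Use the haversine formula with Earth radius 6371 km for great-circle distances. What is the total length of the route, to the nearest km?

Leg distances:
A→B: 342.0 km  (cumulative 342.0 km)
B→C: 760.6 km  (cumulative 1102.7 km)
C→D: 595.0 km  (cumulative 1697.7 km)
D→E: 181.7 km  (cumulative 1879.4 km)
E→F: 266.9 km  (cumulative 2146.3 km)
Total route length ≈ 2146 km.

2146 km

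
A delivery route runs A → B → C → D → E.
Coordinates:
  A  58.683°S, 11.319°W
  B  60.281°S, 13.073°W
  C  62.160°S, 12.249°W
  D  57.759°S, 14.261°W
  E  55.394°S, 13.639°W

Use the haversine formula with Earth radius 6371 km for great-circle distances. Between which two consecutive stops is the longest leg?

C–D

Leg distances:
A→B: 203.4 km
B→C: 213.5 km
C→D: 502.0 km
D→E: 265.7 km
The longest leg is C–D at 502.0 km.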